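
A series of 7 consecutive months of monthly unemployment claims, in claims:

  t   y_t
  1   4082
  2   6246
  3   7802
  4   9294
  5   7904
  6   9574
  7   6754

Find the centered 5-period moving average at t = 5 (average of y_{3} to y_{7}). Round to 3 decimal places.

8265.600

Sum of periods 3–7: 7802 + 9294 + 7904 + 9574 + 6754 = 41328
Divide by 5: 41328 / 5 = 8265.600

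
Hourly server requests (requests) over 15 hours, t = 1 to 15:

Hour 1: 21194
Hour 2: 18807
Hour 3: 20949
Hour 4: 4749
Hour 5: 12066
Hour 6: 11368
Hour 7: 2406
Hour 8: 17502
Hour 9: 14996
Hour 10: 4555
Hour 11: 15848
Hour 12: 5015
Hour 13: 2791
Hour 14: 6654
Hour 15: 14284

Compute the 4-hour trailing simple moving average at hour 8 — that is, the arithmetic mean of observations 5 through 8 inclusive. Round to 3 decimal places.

10835.500

Sum of periods 5–8: 12066 + 11368 + 2406 + 17502 = 43342
Divide by 4: 43342 / 4 = 10835.500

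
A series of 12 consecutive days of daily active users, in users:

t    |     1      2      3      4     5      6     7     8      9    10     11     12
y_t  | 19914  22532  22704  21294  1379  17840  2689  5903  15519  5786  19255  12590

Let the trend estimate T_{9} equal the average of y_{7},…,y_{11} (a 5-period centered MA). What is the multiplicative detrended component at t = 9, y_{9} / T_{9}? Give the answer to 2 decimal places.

1.58

Trend T_9 = (2689 + 5903 + 15519 + 5786 + 19255) / 5 = 49152/5 = 9830.4000
Ratio to trend: 15519 / 9830.4000 = 1.58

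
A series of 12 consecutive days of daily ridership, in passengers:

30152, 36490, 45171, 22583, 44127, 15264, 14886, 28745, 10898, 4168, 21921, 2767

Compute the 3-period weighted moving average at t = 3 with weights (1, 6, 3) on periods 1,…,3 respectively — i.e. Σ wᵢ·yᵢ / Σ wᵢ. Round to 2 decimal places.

Weighted sum: 1·30152 + 6·36490 + 3·45171 = 30152 + 218940 + 135513 = 384605
Weight total: 1 + 6 + 3 = 10
WMA = 384605 / 10 = 38460.50

38460.50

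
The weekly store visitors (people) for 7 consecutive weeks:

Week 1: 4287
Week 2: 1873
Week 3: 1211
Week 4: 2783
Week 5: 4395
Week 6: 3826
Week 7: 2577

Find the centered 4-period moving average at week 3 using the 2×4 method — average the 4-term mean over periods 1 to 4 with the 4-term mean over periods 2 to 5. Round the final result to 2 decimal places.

Sum over 1–4: 4287 + 1873 + 1211 + 2783 = 10154
Sum over 2–5: 1873 + 1211 + 2783 + 4395 = 10262
CMA at t=3 = (10154 + 10262) / (2·4) = 20416 / 8 = 2552.00

2552.00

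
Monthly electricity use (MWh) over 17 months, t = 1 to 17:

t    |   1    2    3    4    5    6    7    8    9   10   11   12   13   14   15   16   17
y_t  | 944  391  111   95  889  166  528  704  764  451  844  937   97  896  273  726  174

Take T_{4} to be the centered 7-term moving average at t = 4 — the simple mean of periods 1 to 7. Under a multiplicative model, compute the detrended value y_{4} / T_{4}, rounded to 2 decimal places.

0.21

Trend T_4 = (944 + 391 + 111 + 95 + 889 + 166 + 528) / 7 = 3124/7 = 446.2857
Ratio to trend: 95 / 446.2857 = 0.21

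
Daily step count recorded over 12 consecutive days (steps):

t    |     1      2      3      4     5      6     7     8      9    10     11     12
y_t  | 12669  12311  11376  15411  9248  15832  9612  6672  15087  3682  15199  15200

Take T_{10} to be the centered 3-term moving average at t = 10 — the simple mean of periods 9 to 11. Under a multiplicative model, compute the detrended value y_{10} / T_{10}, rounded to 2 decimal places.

0.33

Trend T_10 = (15087 + 3682 + 15199) / 3 = 33968/3 = 11322.6667
Ratio to trend: 3682 / 11322.6667 = 0.33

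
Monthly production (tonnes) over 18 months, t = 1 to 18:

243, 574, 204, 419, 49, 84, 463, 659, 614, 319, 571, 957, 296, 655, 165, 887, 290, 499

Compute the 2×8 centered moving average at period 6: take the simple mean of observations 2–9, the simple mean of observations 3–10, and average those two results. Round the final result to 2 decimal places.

Sum over 2–9: 574 + 204 + 419 + 49 + 84 + 463 + 659 + 614 = 3066
Sum over 3–10: 204 + 419 + 49 + 84 + 463 + 659 + 614 + 319 = 2811
CMA at t=6 = (3066 + 2811) / (2·8) = 5877 / 16 = 367.31

367.31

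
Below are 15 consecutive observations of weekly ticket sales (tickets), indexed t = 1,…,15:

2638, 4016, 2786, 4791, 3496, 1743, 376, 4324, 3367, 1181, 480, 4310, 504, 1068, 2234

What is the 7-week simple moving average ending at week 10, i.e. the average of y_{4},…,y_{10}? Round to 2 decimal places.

Sum of periods 4–10: 4791 + 3496 + 1743 + 376 + 4324 + 3367 + 1181 = 19278
Divide by 7: 19278 / 7 = 2754.00

2754.00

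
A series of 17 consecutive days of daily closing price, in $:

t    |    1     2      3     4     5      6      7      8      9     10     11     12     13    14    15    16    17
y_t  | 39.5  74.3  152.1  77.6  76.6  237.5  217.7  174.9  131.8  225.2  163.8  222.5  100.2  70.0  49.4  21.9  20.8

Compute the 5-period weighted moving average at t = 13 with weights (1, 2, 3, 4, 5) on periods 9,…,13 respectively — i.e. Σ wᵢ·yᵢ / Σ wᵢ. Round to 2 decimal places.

Weighted sum: 1·131.8 + 2·225.2 + 3·163.8 + 4·222.5 + 5·100.2 = 131.8 + 450.4 + 491.4 + 890.0 + 501.0 = 2464.6
Weight total: 1 + 2 + 3 + 4 + 5 = 15
WMA = 2464.6 / 15 = 164.31

164.31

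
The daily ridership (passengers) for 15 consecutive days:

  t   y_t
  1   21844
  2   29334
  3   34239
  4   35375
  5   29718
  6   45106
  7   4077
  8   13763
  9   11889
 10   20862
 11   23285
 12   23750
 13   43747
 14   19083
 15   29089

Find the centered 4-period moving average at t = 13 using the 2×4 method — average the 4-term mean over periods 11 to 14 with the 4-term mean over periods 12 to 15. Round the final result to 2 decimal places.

Sum over 11–14: 23285 + 23750 + 43747 + 19083 = 109865
Sum over 12–15: 23750 + 43747 + 19083 + 29089 = 115669
CMA at t=13 = (109865 + 115669) / (2·4) = 225534 / 8 = 28191.75

28191.75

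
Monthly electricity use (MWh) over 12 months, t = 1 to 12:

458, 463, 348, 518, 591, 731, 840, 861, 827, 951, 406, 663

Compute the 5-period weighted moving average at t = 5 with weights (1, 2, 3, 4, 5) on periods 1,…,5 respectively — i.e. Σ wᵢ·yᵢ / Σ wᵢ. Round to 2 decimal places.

Weighted sum: 1·458 + 2·463 + 3·348 + 4·518 + 5·591 = 458 + 926 + 1044 + 2072 + 2955 = 7455
Weight total: 1 + 2 + 3 + 4 + 5 = 15
WMA = 7455 / 15 = 497.00

497.00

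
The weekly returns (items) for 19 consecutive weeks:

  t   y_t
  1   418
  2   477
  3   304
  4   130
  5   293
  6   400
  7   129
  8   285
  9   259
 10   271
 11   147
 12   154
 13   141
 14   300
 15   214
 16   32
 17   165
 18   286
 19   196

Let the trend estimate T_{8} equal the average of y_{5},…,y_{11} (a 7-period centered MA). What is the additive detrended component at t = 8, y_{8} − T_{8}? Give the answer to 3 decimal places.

30.143

Trend T_8 = (293 + 400 + 129 + 285 + 259 + 271 + 147) / 7 = 1784/7 = 254.85714
Detrended value: 285 − 254.85714 = 30.143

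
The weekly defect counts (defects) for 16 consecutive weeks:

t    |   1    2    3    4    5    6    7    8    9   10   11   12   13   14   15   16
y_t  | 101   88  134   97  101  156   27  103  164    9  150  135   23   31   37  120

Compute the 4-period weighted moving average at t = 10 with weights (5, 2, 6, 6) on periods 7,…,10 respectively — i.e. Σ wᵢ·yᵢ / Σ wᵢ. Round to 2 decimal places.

Weighted sum: 5·27 + 2·103 + 6·164 + 6·9 = 135 + 206 + 984 + 54 = 1379
Weight total: 5 + 2 + 6 + 6 = 19
WMA = 1379 / 19 = 72.58

72.58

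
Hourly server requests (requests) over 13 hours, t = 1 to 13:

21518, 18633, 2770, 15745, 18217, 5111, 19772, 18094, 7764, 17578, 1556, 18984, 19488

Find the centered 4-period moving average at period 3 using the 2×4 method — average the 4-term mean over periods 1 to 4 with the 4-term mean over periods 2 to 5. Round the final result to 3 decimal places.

Sum over 1–4: 21518 + 18633 + 2770 + 15745 = 58666
Sum over 2–5: 18633 + 2770 + 15745 + 18217 = 55365
CMA at t=3 = (58666 + 55365) / (2·4) = 114031 / 8 = 14253.875

14253.875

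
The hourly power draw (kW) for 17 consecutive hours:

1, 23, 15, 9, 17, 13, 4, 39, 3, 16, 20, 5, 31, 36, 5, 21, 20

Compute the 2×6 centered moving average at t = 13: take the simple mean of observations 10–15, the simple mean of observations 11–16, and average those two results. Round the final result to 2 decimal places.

Sum over 10–15: 16 + 20 + 5 + 31 + 36 + 5 = 113
Sum over 11–16: 20 + 5 + 31 + 36 + 5 + 21 = 118
CMA at t=13 = (113 + 118) / (2·6) = 231 / 12 = 19.25

19.25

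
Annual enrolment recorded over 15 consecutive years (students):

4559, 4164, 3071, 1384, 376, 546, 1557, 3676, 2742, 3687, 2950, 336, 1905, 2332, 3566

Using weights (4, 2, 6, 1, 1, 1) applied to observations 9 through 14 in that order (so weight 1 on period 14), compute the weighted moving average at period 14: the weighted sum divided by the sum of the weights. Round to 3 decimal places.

Weighted sum: 4·2742 + 2·3687 + 6·2950 + 1·336 + 1·1905 + 1·2332 = 10968 + 7374 + 17700 + 336 + 1905 + 2332 = 40615
Weight total: 4 + 2 + 6 + 1 + 1 + 1 = 15
WMA = 40615 / 15 = 2707.667

2707.667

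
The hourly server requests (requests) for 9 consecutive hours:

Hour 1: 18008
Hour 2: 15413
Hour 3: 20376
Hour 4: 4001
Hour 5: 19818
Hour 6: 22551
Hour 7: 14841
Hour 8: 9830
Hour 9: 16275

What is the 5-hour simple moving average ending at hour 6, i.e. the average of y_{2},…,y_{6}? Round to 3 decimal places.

Sum of periods 2–6: 15413 + 20376 + 4001 + 19818 + 22551 = 82159
Divide by 5: 82159 / 5 = 16431.800

16431.800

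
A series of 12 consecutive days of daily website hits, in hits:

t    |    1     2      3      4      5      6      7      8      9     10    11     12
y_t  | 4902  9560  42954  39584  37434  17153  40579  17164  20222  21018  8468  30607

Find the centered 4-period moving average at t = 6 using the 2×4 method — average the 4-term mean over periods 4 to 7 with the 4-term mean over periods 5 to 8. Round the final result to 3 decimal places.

Sum over 4–7: 39584 + 37434 + 17153 + 40579 = 134750
Sum over 5–8: 37434 + 17153 + 40579 + 17164 = 112330
CMA at t=6 = (134750 + 112330) / (2·4) = 247080 / 8 = 30885.000

30885.000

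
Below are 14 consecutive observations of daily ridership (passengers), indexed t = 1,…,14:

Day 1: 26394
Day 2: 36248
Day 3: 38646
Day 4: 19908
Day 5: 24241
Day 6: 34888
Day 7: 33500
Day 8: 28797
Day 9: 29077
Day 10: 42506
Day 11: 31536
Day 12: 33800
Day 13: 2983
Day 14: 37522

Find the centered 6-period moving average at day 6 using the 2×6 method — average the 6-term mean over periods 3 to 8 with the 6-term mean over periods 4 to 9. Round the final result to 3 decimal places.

Sum over 3–8: 38646 + 19908 + 24241 + 34888 + 33500 + 28797 = 179980
Sum over 4–9: 19908 + 24241 + 34888 + 33500 + 28797 + 29077 = 170411
CMA at t=6 = (179980 + 170411) / (2·6) = 350391 / 12 = 29199.250

29199.250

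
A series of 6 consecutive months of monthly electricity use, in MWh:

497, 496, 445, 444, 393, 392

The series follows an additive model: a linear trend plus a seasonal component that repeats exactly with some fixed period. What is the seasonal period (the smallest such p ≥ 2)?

2

First differences y_{t+1} − y_t: -1, -51, -1, -51, -1, …
The difference pattern repeats every 2 terms and not for any smaller step, so p = 2.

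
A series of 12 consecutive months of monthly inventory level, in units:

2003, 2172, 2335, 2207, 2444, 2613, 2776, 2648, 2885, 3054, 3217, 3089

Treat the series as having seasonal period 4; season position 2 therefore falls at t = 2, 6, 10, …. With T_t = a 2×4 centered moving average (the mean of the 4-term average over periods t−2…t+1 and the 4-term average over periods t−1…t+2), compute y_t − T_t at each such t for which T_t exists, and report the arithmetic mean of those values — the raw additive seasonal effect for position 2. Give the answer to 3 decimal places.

47.875

Season position 2 occurs at t = 6, 10 (where T_t is defined).
t=6: T_6 = 2565.12500; y_6 − T_6 = 2613 − 2565.12500 = 47.87500
t=10: T_10 = 3006.12500; y_10 − T_10 = 3054 − 3006.12500 = 47.87500
Mean deviation: (47.87500 + 47.87500) / 2 = 47.875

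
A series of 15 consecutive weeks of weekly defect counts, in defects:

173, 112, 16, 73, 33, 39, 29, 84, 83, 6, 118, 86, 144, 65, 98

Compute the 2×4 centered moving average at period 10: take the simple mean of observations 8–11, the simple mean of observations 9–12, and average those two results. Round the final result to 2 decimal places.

73.00

Sum over 8–11: 84 + 83 + 6 + 118 = 291
Sum over 9–12: 83 + 6 + 118 + 86 = 293
CMA at t=10 = (291 + 293) / (2·4) = 584 / 8 = 73.00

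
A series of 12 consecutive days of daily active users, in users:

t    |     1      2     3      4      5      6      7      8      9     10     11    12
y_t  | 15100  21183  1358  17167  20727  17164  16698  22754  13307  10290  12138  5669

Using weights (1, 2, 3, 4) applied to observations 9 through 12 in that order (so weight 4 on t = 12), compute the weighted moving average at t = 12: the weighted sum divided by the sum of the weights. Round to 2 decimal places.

Weighted sum: 1·13307 + 2·10290 + 3·12138 + 4·5669 = 13307 + 20580 + 36414 + 22676 = 92977
Weight total: 1 + 2 + 3 + 4 = 10
WMA = 92977 / 10 = 9297.70

9297.70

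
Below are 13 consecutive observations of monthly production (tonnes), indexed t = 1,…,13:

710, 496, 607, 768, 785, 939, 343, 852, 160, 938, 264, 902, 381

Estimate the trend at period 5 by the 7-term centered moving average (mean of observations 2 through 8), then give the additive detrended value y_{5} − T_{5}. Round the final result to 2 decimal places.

Trend T_5 = (496 + 607 + 768 + 785 + 939 + 343 + 852) / 7 = 4790/7 = 684.2857
Detrended value: 785 − 684.2857 = 100.71

100.71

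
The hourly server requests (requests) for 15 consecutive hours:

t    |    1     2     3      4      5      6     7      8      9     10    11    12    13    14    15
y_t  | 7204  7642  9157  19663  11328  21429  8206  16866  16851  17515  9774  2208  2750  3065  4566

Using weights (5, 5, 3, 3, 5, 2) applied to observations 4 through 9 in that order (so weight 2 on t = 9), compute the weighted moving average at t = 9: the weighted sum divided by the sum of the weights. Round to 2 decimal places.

Weighted sum: 5·19663 + 5·11328 + 3·21429 + 3·8206 + 5·16866 + 2·16851 = 98315 + 56640 + 64287 + 24618 + 84330 + 33702 = 361892
Weight total: 5 + 5 + 3 + 3 + 5 + 2 = 23
WMA = 361892 / 23 = 15734.43

15734.43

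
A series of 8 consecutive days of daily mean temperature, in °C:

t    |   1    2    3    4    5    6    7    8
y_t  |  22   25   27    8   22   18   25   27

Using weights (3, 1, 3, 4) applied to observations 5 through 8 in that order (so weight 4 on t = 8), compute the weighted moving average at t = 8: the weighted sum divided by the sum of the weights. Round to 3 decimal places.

Weighted sum: 3·22 + 1·18 + 3·25 + 4·27 = 66 + 18 + 75 + 108 = 267
Weight total: 3 + 1 + 3 + 4 = 11
WMA = 267 / 11 = 24.273

24.273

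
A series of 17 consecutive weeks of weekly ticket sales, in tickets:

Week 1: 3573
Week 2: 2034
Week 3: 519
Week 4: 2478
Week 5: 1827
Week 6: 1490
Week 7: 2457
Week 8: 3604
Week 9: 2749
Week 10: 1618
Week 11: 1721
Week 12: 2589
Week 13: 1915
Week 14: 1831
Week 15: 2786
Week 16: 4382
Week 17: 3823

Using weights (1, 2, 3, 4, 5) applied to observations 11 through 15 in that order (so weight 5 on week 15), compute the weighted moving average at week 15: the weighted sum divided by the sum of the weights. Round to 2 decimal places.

Weighted sum: 1·1721 + 2·2589 + 3·1915 + 4·1831 + 5·2786 = 1721 + 5178 + 5745 + 7324 + 13930 = 33898
Weight total: 1 + 2 + 3 + 4 + 5 = 15
WMA = 33898 / 15 = 2259.87

2259.87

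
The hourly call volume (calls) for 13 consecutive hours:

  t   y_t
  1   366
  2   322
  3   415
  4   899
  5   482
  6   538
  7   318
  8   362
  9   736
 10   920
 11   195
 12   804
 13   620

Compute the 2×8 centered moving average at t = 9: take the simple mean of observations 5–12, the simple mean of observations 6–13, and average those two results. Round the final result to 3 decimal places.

553.000

Sum over 5–12: 482 + 538 + 318 + 362 + 736 + 920 + 195 + 804 = 4355
Sum over 6–13: 538 + 318 + 362 + 736 + 920 + 195 + 804 + 620 = 4493
CMA at t=9 = (4355 + 4493) / (2·8) = 8848 / 16 = 553.000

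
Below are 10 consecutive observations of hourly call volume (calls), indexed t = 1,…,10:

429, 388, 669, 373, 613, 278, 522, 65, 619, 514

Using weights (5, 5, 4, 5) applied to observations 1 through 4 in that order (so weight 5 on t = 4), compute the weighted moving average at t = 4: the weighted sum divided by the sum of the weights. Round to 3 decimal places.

Weighted sum: 5·429 + 5·388 + 4·669 + 5·373 = 2145 + 1940 + 2676 + 1865 = 8626
Weight total: 5 + 5 + 4 + 5 = 19
WMA = 8626 / 19 = 454.000

454.000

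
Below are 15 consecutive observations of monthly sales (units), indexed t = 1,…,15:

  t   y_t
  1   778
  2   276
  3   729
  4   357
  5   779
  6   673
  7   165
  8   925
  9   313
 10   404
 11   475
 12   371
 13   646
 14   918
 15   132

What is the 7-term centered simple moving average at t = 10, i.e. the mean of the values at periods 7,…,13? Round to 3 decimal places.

471.286

Sum of periods 7–13: 165 + 925 + 313 + 404 + 475 + 371 + 646 = 3299
Divide by 7: 3299 / 7 = 471.286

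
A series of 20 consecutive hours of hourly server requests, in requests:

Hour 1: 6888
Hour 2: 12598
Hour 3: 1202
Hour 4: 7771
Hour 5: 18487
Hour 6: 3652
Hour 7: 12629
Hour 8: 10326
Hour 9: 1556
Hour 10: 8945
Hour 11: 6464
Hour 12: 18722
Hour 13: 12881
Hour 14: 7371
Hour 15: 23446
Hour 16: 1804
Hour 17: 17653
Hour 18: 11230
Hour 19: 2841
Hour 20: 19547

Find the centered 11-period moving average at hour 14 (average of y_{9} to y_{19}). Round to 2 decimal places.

10264.82

Sum of periods 9–19: 1556 + 8945 + 6464 + 18722 + 12881 + 7371 + 23446 + 1804 + 17653 + 11230 + 2841 = 112913
Divide by 11: 112913 / 11 = 10264.82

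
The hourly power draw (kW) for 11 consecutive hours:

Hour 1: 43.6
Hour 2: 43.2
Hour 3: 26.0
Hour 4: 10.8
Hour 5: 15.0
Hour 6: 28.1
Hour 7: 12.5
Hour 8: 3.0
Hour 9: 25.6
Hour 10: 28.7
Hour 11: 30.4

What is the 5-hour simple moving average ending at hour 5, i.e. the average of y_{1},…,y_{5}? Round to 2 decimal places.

27.72

Sum of periods 1–5: 43.6 + 43.2 + 26.0 + 10.8 + 15.0 = 138.6
Divide by 5: 138.6 / 5 = 27.72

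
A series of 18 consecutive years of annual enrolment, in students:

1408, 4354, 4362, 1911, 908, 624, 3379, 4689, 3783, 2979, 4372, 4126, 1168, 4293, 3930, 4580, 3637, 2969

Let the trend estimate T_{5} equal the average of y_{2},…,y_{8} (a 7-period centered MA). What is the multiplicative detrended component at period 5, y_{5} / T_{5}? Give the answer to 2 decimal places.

Trend T_5 = (4354 + 4362 + 1911 + 908 + 624 + 3379 + 4689) / 7 = 20227/7 = 2889.5714
Ratio to trend: 908 / 2889.5714 = 0.31

0.31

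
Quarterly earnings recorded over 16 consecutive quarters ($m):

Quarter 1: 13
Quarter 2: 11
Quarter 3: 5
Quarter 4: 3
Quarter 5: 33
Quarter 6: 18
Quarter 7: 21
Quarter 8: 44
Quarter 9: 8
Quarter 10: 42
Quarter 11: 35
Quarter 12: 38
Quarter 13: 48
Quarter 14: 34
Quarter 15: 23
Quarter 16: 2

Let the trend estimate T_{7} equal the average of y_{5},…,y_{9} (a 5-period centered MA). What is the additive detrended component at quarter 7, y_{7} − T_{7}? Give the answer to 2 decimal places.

-3.80

Trend T_7 = (33 + 18 + 21 + 44 + 8) / 5 = 124/5 = 24.8000
Detrended value: 21 − 24.8000 = -3.80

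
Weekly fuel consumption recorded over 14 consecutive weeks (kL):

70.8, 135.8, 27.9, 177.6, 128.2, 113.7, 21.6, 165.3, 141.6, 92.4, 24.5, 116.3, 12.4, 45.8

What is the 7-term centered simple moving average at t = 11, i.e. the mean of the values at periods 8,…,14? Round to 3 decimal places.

85.471

Sum of periods 8–14: 165.3 + 141.6 + 92.4 + 24.5 + 116.3 + 12.4 + 45.8 = 598.3
Divide by 7: 598.3 / 7 = 85.471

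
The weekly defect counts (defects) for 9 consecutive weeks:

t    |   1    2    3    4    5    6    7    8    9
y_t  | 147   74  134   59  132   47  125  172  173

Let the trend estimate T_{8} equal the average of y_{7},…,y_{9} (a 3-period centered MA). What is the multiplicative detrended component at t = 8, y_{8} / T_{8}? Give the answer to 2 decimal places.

1.10

Trend T_8 = (125 + 172 + 173) / 3 = 470/3 = 156.6667
Ratio to trend: 172 / 156.6667 = 1.10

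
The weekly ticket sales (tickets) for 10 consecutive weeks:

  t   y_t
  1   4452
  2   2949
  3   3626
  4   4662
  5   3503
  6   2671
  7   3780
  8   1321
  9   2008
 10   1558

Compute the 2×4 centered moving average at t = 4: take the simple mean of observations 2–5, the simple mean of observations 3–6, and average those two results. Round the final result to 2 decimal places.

3650.25

Sum over 2–5: 2949 + 3626 + 4662 + 3503 = 14740
Sum over 3–6: 3626 + 4662 + 3503 + 2671 = 14462
CMA at t=4 = (14740 + 14462) / (2·4) = 29202 / 8 = 3650.25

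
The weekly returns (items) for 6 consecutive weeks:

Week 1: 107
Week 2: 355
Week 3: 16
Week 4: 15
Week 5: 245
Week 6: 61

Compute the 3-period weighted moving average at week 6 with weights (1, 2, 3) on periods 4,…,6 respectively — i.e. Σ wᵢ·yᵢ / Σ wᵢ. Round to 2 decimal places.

114.67

Weighted sum: 1·15 + 2·245 + 3·61 = 15 + 490 + 183 = 688
Weight total: 1 + 2 + 3 = 6
WMA = 688 / 6 = 114.67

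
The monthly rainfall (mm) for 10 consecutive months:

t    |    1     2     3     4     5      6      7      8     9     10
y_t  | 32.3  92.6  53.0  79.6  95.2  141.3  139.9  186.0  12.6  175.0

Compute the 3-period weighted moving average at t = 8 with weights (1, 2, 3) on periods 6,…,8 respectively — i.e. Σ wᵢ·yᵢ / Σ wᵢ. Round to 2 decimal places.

163.18

Weighted sum: 1·141.3 + 2·139.9 + 3·186.0 = 141.3 + 279.8 + 558.0 = 979.1
Weight total: 1 + 2 + 3 = 6
WMA = 979.1 / 6 = 163.18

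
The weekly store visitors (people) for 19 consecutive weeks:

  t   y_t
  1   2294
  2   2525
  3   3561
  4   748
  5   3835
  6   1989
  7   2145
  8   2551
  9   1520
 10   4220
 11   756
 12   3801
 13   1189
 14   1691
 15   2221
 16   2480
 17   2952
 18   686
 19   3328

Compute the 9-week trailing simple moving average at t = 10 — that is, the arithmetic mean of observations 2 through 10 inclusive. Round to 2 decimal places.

2566.00

Sum of periods 2–10: 2525 + 3561 + 748 + 3835 + 1989 + 2145 + 2551 + 1520 + 4220 = 23094
Divide by 9: 23094 / 9 = 2566.00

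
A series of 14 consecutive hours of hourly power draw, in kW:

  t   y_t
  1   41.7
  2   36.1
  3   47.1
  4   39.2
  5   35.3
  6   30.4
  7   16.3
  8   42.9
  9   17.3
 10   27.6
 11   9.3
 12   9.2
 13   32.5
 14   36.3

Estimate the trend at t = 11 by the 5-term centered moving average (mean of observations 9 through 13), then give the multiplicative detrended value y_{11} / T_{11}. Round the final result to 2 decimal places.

Trend T_11 = (17.3 + 27.6 + 9.3 + 9.2 + 32.5) / 5 = 95.9/5 = 19.1800
Ratio to trend: 9.3 / 19.1800 = 0.48

0.48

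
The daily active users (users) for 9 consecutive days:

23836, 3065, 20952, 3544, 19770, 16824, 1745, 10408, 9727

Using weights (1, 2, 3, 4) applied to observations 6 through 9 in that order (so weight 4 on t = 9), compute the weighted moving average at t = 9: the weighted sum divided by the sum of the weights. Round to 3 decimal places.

9044.600

Weighted sum: 1·16824 + 2·1745 + 3·10408 + 4·9727 = 16824 + 3490 + 31224 + 38908 = 90446
Weight total: 1 + 2 + 3 + 4 = 10
WMA = 90446 / 10 = 9044.600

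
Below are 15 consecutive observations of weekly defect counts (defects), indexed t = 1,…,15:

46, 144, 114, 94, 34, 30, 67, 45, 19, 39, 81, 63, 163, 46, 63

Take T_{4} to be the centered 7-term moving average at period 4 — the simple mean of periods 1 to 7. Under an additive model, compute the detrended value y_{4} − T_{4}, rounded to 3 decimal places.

Trend T_4 = (46 + 144 + 114 + 94 + 34 + 30 + 67) / 7 = 529/7 = 75.57143
Detrended value: 94 − 75.57143 = 18.429

18.429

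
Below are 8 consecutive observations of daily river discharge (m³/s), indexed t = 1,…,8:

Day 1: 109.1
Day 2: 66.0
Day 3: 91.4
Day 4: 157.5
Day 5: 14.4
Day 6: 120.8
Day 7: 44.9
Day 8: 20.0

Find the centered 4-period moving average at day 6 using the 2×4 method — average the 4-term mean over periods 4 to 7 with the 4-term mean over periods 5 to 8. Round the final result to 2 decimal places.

67.21

Sum over 4–7: 157.5 + 14.4 + 120.8 + 44.9 = 337.6
Sum over 5–8: 14.4 + 120.8 + 44.9 + 20.0 = 200.1
CMA at t=6 = (337.6 + 200.1) / (2·4) = 537.7 / 8 = 67.21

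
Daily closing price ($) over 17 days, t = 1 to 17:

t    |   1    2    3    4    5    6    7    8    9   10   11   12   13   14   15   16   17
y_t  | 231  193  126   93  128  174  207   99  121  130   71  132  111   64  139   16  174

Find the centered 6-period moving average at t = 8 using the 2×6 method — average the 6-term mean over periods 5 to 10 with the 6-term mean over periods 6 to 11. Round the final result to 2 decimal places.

138.42

Sum over 5–10: 128 + 174 + 207 + 99 + 121 + 130 = 859
Sum over 6–11: 174 + 207 + 99 + 121 + 130 + 71 = 802
CMA at t=8 = (859 + 802) / (2·6) = 1661 / 12 = 138.42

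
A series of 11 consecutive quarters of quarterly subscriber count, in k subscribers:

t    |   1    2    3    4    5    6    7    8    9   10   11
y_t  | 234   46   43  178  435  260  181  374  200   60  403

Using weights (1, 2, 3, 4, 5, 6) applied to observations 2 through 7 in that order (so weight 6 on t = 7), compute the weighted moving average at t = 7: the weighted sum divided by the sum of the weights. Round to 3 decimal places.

Weighted sum: 1·46 + 2·43 + 3·178 + 4·435 + 5·260 + 6·181 = 46 + 86 + 534 + 1740 + 1300 + 1086 = 4792
Weight total: 1 + 2 + 3 + 4 + 5 + 6 = 21
WMA = 4792 / 21 = 228.190

228.190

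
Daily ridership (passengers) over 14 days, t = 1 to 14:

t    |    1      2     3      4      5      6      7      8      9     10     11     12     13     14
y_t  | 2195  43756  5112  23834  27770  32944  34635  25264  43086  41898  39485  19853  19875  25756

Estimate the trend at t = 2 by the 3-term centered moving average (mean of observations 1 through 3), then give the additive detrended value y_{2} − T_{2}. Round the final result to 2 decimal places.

Trend T_2 = (2195 + 43756 + 5112) / 3 = 51063/3 = 17021.0000
Detrended value: 43756 − 17021.0000 = 26735.00

26735.00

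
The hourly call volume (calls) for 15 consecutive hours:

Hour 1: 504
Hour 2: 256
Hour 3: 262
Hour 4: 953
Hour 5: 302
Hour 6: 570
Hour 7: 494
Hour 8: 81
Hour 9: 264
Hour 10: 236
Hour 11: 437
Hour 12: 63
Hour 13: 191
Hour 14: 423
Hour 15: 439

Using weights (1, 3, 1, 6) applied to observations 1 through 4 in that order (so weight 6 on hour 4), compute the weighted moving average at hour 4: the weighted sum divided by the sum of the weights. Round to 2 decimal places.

659.27

Weighted sum: 1·504 + 3·256 + 1·262 + 6·953 = 504 + 768 + 262 + 5718 = 7252
Weight total: 1 + 3 + 1 + 6 = 11
WMA = 7252 / 11 = 659.27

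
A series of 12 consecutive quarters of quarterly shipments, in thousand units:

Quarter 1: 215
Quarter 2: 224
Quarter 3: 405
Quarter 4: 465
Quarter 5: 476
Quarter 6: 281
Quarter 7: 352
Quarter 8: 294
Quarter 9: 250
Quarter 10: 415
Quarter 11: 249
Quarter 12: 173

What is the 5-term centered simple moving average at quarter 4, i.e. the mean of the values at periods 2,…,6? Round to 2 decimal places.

Sum of periods 2–6: 224 + 405 + 465 + 476 + 281 = 1851
Divide by 5: 1851 / 5 = 370.20

370.20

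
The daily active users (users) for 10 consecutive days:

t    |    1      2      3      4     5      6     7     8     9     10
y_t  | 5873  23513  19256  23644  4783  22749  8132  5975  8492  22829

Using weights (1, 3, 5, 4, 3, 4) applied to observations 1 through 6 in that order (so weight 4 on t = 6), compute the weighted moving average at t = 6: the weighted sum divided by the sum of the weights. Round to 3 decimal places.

18630.650

Weighted sum: 1·5873 + 3·23513 + 5·19256 + 4·23644 + 3·4783 + 4·22749 = 5873 + 70539 + 96280 + 94576 + 14349 + 90996 = 372613
Weight total: 1 + 3 + 5 + 4 + 3 + 4 = 20
WMA = 372613 / 20 = 18630.650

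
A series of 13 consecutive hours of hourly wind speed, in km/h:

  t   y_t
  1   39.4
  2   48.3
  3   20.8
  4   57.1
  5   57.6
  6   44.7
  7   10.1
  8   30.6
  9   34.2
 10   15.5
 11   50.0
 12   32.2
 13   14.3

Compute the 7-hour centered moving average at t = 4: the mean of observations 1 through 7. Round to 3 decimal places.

39.714

Sum of periods 1–7: 39.4 + 48.3 + 20.8 + 57.1 + 57.6 + 44.7 + 10.1 = 278.0
Divide by 7: 278.0 / 7 = 39.714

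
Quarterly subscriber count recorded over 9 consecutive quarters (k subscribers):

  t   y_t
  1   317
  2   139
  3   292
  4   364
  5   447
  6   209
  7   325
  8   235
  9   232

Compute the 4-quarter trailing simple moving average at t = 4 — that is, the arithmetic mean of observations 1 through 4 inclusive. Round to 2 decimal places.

Sum of periods 1–4: 317 + 139 + 292 + 364 = 1112
Divide by 4: 1112 / 4 = 278.00

278.00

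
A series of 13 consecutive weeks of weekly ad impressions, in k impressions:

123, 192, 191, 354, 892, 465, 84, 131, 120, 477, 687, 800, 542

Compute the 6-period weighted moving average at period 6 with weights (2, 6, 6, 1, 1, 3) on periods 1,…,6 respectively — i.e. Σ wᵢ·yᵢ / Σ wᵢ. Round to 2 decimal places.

Weighted sum: 2·123 + 6·192 + 6·191 + 1·354 + 1·892 + 3·465 = 246 + 1152 + 1146 + 354 + 892 + 1395 = 5185
Weight total: 2 + 6 + 6 + 1 + 1 + 3 = 19
WMA = 5185 / 19 = 272.89

272.89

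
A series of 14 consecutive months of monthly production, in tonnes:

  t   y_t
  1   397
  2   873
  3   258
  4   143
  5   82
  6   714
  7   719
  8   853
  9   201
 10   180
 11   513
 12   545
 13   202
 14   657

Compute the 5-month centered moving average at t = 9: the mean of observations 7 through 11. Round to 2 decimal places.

Sum of periods 7–11: 719 + 853 + 201 + 180 + 513 = 2466
Divide by 5: 2466 / 5 = 493.20

493.20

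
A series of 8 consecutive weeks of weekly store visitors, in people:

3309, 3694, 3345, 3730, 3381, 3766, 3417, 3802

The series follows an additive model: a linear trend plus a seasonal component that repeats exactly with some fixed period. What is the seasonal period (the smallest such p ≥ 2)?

2

First differences y_{t+1} − y_t: 385, -349, 385, -349, 385, -349, …
The difference pattern repeats every 2 terms and not for any smaller step, so p = 2.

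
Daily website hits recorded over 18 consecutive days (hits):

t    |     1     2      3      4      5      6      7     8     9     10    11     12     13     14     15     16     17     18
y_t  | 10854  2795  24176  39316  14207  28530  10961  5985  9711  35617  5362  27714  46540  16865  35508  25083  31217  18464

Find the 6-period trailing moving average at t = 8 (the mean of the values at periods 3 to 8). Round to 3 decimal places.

20529.167

Sum of periods 3–8: 24176 + 39316 + 14207 + 28530 + 10961 + 5985 = 123175
Divide by 6: 123175 / 6 = 20529.167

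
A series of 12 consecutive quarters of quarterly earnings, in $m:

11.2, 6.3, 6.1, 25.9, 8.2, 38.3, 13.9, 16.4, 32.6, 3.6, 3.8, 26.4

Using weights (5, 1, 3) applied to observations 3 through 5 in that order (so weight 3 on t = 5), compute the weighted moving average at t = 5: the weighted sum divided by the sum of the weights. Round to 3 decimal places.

9.000

Weighted sum: 5·6.1 + 1·25.9 + 3·8.2 = 30.5 + 25.9 + 24.6 = 81.0
Weight total: 5 + 1 + 3 = 9
WMA = 81.0 / 9 = 9.000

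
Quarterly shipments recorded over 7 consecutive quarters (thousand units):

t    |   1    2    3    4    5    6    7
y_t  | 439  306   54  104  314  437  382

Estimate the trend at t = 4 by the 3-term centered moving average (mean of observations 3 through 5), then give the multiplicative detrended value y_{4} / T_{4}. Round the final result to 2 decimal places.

0.66

Trend T_4 = (54 + 104 + 314) / 3 = 472/3 = 157.3333
Ratio to trend: 104 / 157.3333 = 0.66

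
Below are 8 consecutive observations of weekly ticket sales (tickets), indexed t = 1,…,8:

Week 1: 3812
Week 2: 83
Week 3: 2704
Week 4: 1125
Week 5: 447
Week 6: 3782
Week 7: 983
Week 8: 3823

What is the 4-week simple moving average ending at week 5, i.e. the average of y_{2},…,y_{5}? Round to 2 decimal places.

Sum of periods 2–5: 83 + 2704 + 1125 + 447 = 4359
Divide by 4: 4359 / 4 = 1089.75

1089.75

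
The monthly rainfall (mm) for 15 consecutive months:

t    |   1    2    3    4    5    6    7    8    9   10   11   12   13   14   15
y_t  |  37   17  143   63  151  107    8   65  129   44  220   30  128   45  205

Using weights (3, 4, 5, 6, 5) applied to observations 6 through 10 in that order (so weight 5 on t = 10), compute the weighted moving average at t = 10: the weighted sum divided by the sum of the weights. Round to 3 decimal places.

Weighted sum: 3·107 + 4·8 + 5·65 + 6·129 + 5·44 = 321 + 32 + 325 + 774 + 220 = 1672
Weight total: 3 + 4 + 5 + 6 + 5 = 23
WMA = 1672 / 23 = 72.696

72.696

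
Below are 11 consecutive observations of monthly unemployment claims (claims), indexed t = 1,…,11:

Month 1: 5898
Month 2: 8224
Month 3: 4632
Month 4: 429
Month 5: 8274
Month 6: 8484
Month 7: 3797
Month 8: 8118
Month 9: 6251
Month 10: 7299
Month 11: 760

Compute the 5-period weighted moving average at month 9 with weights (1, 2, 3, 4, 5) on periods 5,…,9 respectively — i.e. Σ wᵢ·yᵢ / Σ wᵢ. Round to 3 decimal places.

6690.667

Weighted sum: 1·8274 + 2·8484 + 3·3797 + 4·8118 + 5·6251 = 8274 + 16968 + 11391 + 32472 + 31255 = 100360
Weight total: 1 + 2 + 3 + 4 + 5 = 15
WMA = 100360 / 15 = 6690.667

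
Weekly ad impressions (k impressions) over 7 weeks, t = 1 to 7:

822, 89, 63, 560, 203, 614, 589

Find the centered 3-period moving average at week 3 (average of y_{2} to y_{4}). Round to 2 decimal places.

237.33

Sum of periods 2–4: 89 + 63 + 560 = 712
Divide by 3: 712 / 3 = 237.33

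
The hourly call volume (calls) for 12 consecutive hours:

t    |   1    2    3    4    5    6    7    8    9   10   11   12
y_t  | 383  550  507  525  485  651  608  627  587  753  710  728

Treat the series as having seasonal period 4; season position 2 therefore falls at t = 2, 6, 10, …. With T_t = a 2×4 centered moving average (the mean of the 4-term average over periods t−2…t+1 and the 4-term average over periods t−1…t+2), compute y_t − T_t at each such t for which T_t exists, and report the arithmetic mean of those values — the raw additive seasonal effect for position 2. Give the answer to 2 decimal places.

71.06

Season position 2 occurs at t = 6, 10 (where T_t is defined).
t=6: T_6 = 580.0000; y_6 − T_6 = 651 − 580.0000 = 71.0000
t=10: T_10 = 681.8750; y_10 − T_10 = 753 − 681.8750 = 71.1250
Mean deviation: (71.0000 + 71.1250) / 2 = 71.06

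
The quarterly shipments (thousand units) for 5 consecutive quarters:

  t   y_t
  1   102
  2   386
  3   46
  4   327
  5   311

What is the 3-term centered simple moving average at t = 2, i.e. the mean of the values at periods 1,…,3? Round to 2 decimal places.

178.00

Sum of periods 1–3: 102 + 386 + 46 = 534
Divide by 3: 534 / 3 = 178.00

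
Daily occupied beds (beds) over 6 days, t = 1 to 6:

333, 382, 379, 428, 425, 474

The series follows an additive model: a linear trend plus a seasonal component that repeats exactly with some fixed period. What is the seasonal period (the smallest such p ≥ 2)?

2

First differences y_{t+1} − y_t: 49, -3, 49, -3, 49, …
The difference pattern repeats every 2 terms and not for any smaller step, so p = 2.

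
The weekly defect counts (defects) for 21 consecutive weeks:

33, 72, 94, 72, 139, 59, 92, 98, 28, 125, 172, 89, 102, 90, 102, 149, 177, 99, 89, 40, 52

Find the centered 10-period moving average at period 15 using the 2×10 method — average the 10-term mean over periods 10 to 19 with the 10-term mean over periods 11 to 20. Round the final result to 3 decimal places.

Sum over 10–19: 125 + 172 + 89 + 102 + 90 + 102 + 149 + 177 + 99 + 89 = 1194
Sum over 11–20: 172 + 89 + 102 + 90 + 102 + 149 + 177 + 99 + 89 + 40 = 1109
CMA at t=15 = (1194 + 1109) / (2·10) = 2303 / 20 = 115.150

115.150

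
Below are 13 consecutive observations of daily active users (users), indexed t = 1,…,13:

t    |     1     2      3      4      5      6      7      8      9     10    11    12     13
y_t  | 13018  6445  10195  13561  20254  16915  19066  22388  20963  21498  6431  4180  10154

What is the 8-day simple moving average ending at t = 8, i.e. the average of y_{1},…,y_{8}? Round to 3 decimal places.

Sum of periods 1–8: 13018 + 6445 + 10195 + 13561 + 20254 + 16915 + 19066 + 22388 = 121842
Divide by 8: 121842 / 8 = 15230.250

15230.250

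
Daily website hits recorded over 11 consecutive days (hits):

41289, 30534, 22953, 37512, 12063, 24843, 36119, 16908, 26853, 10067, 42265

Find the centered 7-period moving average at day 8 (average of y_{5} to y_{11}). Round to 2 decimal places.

Sum of periods 5–11: 12063 + 24843 + 36119 + 16908 + 26853 + 10067 + 42265 = 169118
Divide by 7: 169118 / 7 = 24159.71

24159.71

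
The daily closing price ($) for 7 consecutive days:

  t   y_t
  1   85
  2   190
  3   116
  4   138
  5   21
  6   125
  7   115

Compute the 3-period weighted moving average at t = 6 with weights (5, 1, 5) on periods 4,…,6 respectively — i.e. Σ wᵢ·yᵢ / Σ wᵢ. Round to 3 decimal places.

121.455

Weighted sum: 5·138 + 1·21 + 5·125 = 690 + 21 + 625 = 1336
Weight total: 5 + 1 + 5 = 11
WMA = 1336 / 11 = 121.455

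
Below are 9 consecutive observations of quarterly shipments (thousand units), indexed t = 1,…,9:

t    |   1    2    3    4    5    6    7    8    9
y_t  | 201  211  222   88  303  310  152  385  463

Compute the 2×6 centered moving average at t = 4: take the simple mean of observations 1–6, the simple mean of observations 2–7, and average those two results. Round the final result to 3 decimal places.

Sum over 1–6: 201 + 211 + 222 + 88 + 303 + 310 = 1335
Sum over 2–7: 211 + 222 + 88 + 303 + 310 + 152 = 1286
CMA at t=4 = (1335 + 1286) / (2·6) = 2621 / 12 = 218.417

218.417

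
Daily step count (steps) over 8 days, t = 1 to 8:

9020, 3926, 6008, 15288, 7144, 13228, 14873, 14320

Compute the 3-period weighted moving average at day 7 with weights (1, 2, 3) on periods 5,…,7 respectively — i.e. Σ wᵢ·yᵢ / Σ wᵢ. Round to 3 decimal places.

Weighted sum: 1·7144 + 2·13228 + 3·14873 = 7144 + 26456 + 44619 = 78219
Weight total: 1 + 2 + 3 = 6
WMA = 78219 / 6 = 13036.500

13036.500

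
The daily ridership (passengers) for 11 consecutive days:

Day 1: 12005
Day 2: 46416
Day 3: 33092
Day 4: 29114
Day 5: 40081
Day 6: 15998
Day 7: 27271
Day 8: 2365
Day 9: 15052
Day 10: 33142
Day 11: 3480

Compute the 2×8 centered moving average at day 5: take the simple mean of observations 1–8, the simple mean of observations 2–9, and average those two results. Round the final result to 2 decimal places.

25983.19

Sum over 1–8: 12005 + 46416 + 33092 + 29114 + 40081 + 15998 + 27271 + 2365 = 206342
Sum over 2–9: 46416 + 33092 + 29114 + 40081 + 15998 + 27271 + 2365 + 15052 = 209389
CMA at t=5 = (206342 + 209389) / (2·8) = 415731 / 16 = 25983.19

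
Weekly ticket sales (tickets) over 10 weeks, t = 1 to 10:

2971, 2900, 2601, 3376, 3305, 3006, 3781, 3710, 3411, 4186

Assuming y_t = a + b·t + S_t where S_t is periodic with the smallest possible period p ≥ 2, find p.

3

First differences y_{t+1} − y_t: -71, -299, 775, -71, -299, 775, -71, -299, …
The difference pattern repeats every 3 terms and not for any smaller step, so p = 3.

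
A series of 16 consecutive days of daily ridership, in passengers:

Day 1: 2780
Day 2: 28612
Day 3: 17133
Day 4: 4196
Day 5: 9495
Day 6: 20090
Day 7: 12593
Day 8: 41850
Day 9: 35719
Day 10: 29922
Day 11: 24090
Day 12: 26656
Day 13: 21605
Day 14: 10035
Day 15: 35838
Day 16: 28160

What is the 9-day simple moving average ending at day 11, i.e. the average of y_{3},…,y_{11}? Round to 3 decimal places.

21676.444

Sum of periods 3–11: 17133 + 4196 + 9495 + 20090 + 12593 + 41850 + 35719 + 29922 + 24090 = 195088
Divide by 9: 195088 / 9 = 21676.444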